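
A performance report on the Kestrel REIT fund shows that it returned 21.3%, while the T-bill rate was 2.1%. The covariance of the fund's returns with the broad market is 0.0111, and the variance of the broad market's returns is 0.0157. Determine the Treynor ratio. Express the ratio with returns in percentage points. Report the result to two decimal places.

β = Cov / Var = 0.0111 / 0.0157 = 0.7070
Treynor = (Rp − Rf) / β = (21.3% − 2.1%) / 0.7070 = 19.20 / 0.7070 = 27.1570

27.16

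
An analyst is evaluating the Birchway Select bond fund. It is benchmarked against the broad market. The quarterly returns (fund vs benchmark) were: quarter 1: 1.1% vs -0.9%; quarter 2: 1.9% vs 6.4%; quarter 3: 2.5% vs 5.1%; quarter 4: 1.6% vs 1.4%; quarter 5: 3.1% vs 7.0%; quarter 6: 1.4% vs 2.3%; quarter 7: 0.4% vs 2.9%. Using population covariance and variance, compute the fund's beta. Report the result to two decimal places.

0.22

r̄p = 1.7143%,  r̄m = 3.4571%
Cov = Σ(rp − r̄p)(rm − r̄m) / 7 = 1.5363
Var(rm) = Σ(rm − r̄m)² / 7 = 6.9682
β = Cov / Var = 1.5363 / 6.9682 = 0.2205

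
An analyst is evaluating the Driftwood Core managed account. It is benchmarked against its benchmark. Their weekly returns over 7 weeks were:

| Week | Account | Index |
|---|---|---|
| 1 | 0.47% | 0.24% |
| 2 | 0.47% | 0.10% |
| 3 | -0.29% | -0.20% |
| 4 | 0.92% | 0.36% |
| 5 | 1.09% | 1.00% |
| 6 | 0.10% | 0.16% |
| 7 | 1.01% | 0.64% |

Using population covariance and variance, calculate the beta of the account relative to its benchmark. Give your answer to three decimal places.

r̄p = 0.5386%,  r̄m = 0.3286%
Cov = Σ(rp − r̄p)(rm − r̄m) / 7 = 0.1518
Var(rm) = Σ(rm − r̄m)² / 7 = 0.1310
β = Cov / Var = 0.1518 / 0.1310 = 1.1588

1.159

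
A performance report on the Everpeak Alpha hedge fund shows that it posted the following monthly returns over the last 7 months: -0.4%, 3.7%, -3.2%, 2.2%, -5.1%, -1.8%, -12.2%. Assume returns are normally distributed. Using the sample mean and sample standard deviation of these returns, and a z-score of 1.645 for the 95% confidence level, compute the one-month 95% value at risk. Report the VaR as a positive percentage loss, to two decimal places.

μ = (-0.4 + 3.7 − 3.2 + 2.2 − 5.1 − 1.8 − 12.2) / 7 = -16.80 / 7 = -2.4000%
Sample std dev = √[166.7000 / 6] = 5.2710%
VaR = −(μ − z·σ) = −(-2.4000 − 1.645 × 5.2710) = −(-11.0708) = 11.0708%

11.07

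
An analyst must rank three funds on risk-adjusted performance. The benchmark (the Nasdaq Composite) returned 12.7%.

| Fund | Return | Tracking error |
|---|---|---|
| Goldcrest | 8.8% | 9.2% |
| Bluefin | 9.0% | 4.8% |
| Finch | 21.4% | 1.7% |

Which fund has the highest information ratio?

Finch

Goldcrest: IR = (8.8% − 12.7%) / 9.2% = -0.424
Bluefin: IR = (9.0% − 12.7%) / 4.8% = -0.771
Finch: IR = (21.4% − 12.7%) / 1.7% = 5.118
Highest: Finch (5.118).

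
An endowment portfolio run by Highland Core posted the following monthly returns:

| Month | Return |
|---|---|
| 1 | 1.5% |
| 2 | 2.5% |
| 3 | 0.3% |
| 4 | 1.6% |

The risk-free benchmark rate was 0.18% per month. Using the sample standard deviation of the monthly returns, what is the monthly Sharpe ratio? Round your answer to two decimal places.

Mean return μ = 5.90 / 4 = 1.4750%
Σ(r − μ)² = 2.4475; sample σ = √(2.4475/3) = 0.9032%
Sharpe = (μ − rf) / σ = (1.4750 − 0.18) / 0.9032 = 1.2950 / 0.9032 = 1.4338

1.43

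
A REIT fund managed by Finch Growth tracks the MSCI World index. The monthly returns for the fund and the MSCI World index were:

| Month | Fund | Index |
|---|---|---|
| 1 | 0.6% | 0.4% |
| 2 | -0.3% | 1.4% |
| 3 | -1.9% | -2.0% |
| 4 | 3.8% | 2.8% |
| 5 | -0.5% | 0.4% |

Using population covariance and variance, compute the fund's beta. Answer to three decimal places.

r̄p = 0.3400%,  r̄m = 0.6000%
Cov = Σ(rp − r̄p)(rm − r̄m) / 5 = 2.6080
Var(rm) = Σ(rm − r̄m)² / 5 = 2.4640
β = Cov / Var = 2.6080 / 2.4640 = 1.0584

1.058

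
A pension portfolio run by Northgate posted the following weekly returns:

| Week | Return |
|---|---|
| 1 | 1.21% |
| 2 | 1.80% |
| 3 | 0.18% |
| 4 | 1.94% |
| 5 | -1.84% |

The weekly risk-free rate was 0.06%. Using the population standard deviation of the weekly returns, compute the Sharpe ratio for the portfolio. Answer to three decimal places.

0.429

μ = (1.21 + 1.8 + 0.18 + 1.94 − 1.84) / 5 = 0.6580%
Σ(r − μ)² = (1.21 − 0.6580)² + (1.8 − 0.6580)² + … = 9.7209
σ = √[9.7209 / 5] = 1.3943%
Sharpe = (μ − rf) / σ = (0.6580 − 0.06) / 1.3943 = 0.5980 / 1.3943 = 0.4289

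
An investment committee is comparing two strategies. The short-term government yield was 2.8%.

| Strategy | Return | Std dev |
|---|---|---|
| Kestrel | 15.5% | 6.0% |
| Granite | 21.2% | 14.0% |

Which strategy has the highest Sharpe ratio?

Kestrel

Kestrel: Sharpe ratio = (15.5% − 2.8%) / 6.0% = 2.117
Granite: Sharpe ratio = (21.2% − 2.8%) / 14.0% = 1.314
Highest: Kestrel (2.117).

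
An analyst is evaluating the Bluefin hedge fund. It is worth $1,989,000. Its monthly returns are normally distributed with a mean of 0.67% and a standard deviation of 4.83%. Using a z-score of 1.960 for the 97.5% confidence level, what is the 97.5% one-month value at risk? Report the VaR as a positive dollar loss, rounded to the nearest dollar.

Return at the 97.5% tail: μ − z·σ = 0.67% − 1.960 × 4.83% = 0.67 − 9.4668 = -8.7968%
VaR = −(-8.7968%) × $1,989,000 = 8.7968% × $1,989,000 = $174,968

$174,968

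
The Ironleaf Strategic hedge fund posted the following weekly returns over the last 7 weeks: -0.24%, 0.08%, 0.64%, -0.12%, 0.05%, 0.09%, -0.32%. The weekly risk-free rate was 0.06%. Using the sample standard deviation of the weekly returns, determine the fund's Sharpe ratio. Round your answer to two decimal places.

r̄ = (-0.24 + 0.08 + 0.64 − 0.12 + 0.05 + 0.09 − 0.32) / 7 = 0.180 / 7 = 0.0257%
Σ(r − r̄)² = (-0.24 − 0.0257)² + (0.08 − 0.0257)² + … = 0.5964
sample σ = √(0.5964 / 6) = √0.0994 = 0.3153%
Sharpe = (r̄ − rf) / σ = (0.0257 − 0.06) / 0.3153 = -0.0343 / 0.3153 = -0.1088

-0.11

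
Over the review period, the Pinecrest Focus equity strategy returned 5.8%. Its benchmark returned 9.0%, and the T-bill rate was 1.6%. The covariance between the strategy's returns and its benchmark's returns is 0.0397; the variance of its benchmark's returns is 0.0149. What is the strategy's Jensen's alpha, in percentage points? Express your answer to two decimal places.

-15.52

β = Cov / Var = 0.0397 / 0.0149 = 2.6644
E[R] = Rf + β(Rm − Rf) = 1.6% + 2.6644 × (9.0% − 1.6%) = 21.3166%
α = Rp − E[R] = 5.8% − 21.3166% = -15.5166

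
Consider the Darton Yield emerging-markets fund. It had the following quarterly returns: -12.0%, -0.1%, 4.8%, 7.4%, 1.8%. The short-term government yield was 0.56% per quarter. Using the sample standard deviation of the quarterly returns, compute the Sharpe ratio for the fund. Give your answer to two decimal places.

Mean return r̄ = 1.90 / 5 = 0.3800%
Σ(r − r̄)² = (-12 − 0.3800)² + (-0.1 − 0.3800)² + … = 224.3280
σ = √[224.3280 / 4] = 7.4888%
Sharpe = (r̄ − rf) / σ = (0.3800 − 0.56) / 7.4888 = -0.1800 / 7.4888 = -0.0240

-0.02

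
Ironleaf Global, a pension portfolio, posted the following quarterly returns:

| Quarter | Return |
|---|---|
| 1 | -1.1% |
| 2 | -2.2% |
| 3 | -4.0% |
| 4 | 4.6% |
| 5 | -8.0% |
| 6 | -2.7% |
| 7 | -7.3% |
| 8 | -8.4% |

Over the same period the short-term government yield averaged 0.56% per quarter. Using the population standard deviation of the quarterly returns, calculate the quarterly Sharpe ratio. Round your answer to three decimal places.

r̄ = (-1.1 − 2.2 − 4 + 4.6 − 8 − 2.7 − 7.3 − 8.4) / 8 = -3.6375%
Σ(r − r̄)² = (-1.1 − (-3.6375))² + (-2.2 − (-3.6375))² + … = 132.4988
population σ = √(132.4988 / 8) = √16.5624 = 4.0697%
Sharpe = (r̄ − rf) / σ = (-3.6375 − 0.56) / 4.0697 = -4.1975 / 4.0697 = -1.0314

-1.031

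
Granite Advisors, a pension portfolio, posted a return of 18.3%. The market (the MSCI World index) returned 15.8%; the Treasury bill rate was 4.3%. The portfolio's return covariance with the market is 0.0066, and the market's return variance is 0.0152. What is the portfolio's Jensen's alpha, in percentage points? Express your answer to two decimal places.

β = Cov / Var = 0.0066 / 0.0152 = 0.4342
E[R] = Rf + β(Rm − Rf) = 4.3% + 0.4342 × (15.8% − 4.3%) = 9.2933%
α = Rp − E[R] = 18.3% − 9.2933% = 9.0067

9.01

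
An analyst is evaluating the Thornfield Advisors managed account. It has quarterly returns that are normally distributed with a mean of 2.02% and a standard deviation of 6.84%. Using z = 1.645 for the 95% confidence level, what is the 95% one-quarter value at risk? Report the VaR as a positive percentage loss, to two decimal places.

9.23

VaR (as % loss) = −(μ − z·σ) = −(2.02% − 1.645 × 6.84%) = −(-9.2318%) = 9.2318%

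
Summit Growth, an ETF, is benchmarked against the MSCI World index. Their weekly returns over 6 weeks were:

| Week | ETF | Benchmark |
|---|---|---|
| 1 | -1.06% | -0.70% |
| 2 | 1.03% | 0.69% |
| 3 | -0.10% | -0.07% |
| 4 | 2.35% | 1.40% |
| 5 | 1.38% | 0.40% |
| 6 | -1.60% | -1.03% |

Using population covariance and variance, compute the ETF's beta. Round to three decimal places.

1.650

r̄p = 0.3333%,  r̄m = 0.1150%
Cov = Σ(rp − r̄p)(rm − r̄m) / 6 = 1.1200
Var(rm) = Σ(rm − r̄m)² / 6 = 0.6788
β = Cov / Var = 1.1200 / 0.6788 = 1.6500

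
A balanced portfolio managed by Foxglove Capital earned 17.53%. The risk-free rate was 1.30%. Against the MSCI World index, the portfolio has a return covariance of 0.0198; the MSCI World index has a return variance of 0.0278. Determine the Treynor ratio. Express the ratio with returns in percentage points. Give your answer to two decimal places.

β = Cov / Var = 0.0198 / 0.0278 = 0.7122
Treynor = (Rp − Rf) / β = (17.53% − 1.30%) / 0.7122 = 16.23 / 0.7122 = 22.7885

22.79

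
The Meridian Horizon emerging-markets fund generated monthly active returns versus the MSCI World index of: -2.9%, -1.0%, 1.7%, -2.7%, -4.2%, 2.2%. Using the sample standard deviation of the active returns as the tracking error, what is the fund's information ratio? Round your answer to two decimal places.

-0.44

r̄ = (-2.9 − 1 + 1.7 − 2.7 − 4.2 + 2.2) / 6 = -6.90 / 6 = -1.1500%
Σ(r − r̄)² = (-2.9 − (-1.1500))² + (-1 − (-1.1500))² + (1.7 − (-1.1500))² + … = 34.1350
sample σ = √(34.1350 / 5) = √6.8270 = 2.6129%
IR = r̄ / tracking error = -1.1500 / 2.6129 = -0.4401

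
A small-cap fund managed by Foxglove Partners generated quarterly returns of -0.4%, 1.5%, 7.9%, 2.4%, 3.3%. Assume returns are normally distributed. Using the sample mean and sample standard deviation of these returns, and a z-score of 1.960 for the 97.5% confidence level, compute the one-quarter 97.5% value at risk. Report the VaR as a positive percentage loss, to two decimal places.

3.12

μ = (-0.4 + 1.5 + 7.9 + 2.4 + 3.3) / 5 = 2.9400%
Sample std dev = √[38.2520 / 4] = 3.0924%
VaR = −(μ − z·σ) = −(2.9400 − 1.960 × 3.0924) = −(-3.1211) = 3.1211%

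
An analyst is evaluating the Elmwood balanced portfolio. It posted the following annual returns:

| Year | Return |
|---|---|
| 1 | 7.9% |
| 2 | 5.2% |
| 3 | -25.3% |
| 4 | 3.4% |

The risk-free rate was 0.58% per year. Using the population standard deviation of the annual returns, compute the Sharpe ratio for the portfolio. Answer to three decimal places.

-0.207

μ = (7.9 + 5.2 − 25.3 + 3.4) / 4 = -8.80 / 4 = -2.2000%
Σ(r − μ)² = 721.7400; population σ = √(721.7400/4) = 13.4326%
Sharpe = (μ − rf) / σ = (-2.2000 − 0.58) / 13.4326 = -2.7800 / 13.4326 = -0.2070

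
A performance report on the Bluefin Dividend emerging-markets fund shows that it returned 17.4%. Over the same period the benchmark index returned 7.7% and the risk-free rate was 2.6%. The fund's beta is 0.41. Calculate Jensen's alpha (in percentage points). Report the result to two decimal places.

CAPM expected return = Rf + β(Rm − Rf) = 2.6% + 0.41 × (7.7% − 2.6%) = 2.6 + 0.41 × 5.10 = 4.6910%
Jensen's α = Rp − E[R] = 17.4% − 4.6910% = 12.7090

12.71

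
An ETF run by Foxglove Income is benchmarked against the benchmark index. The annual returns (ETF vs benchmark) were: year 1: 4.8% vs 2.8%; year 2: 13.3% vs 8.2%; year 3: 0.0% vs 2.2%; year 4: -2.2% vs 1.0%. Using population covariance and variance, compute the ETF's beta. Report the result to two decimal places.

r̄p = 3.9750%,  r̄m = 3.5500%
Cov = Σ(rp − r̄p)(rm − r̄m) / 4 = 15.9638
Var(rm) = Σ(rm − r̄m)² / 4 = 7.6275
β = Cov / Var = 15.9638 / 7.6275 = 2.0929

2.09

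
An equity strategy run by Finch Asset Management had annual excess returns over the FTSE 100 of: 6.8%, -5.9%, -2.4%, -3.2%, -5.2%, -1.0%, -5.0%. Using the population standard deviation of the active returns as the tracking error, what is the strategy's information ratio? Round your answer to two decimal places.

Mean return μ = -15.90 / 7 = -2.2714%
Population σ = √[Σ(r − μ)² / 7] = √[113.9743 / 7] = √16.2820 = 4.0351%
IR = μ / tracking error = -2.2714 / 4.0351 = -0.5629

-0.56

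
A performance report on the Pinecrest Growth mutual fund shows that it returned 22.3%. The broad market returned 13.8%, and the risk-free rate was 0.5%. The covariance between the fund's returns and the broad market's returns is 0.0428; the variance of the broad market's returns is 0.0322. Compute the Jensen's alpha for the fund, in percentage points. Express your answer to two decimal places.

β = Cov / Var = 0.0428 / 0.0322 = 1.3292
E[R] = Rf + β(Rm − Rf) = 0.5% + 1.3292 × (13.8% − 0.5%) = 18.1784%
α = Rp − E[R] = 22.3% − 18.1784% = 4.1216

4.12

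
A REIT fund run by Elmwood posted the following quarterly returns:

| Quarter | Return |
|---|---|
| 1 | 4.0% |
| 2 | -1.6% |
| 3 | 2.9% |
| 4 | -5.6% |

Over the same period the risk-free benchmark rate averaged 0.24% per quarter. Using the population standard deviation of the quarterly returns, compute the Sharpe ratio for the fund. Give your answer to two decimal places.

-0.08

r̄ = (4 − 1.6 + 2.9 − 5.6) / 4 = -0.30 / 4 = -0.0750%
Σ(r − r̄)² = 58.3075; population σ = √(58.3075/4) = 3.8180%
Sharpe = (r̄ − rf) / σ = (-0.0750 − 0.24) / 3.8180 = -0.3150 / 3.8180 = -0.0825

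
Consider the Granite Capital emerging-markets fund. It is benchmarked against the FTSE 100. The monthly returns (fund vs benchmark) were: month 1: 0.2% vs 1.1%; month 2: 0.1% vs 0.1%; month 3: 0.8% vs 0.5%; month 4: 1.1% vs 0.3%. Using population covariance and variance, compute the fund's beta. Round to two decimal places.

r̄p = 0.5500%,  r̄m = 0.5000%
Cov = Σ(rp − r̄p)(rm − r̄m) / 4 = -0.0350
Var(rm) = Σ(rm − r̄m)² / 4 = 0.1400
β = Cov / Var = -0.0350 / 0.1400 = -0.2500

-0.25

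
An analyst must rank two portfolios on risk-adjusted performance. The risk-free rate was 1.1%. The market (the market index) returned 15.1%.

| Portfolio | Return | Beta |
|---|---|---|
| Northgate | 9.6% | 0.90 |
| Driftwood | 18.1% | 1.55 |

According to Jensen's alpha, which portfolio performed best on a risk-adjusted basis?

Northgate: α = 9.6% − [1.1% + 0.90 × (15.1% − 1.1%)] = -4.100
Driftwood: α = 18.1% − [1.1% + 1.55 × (15.1% − 1.1%)] = -4.700
Highest: Northgate (-4.100).

Northgate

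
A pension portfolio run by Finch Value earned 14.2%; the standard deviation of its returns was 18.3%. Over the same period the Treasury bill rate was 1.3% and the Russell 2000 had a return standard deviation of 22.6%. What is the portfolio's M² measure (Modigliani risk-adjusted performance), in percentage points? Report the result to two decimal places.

Sharpe = (Rp − Rf) / σp = (14.2% − 1.3%) / 18.3% = 0.7049
M² = Rf + Sharpe × σm = 1.3% + 0.7049 × 22.6% = 17.2307%

17.23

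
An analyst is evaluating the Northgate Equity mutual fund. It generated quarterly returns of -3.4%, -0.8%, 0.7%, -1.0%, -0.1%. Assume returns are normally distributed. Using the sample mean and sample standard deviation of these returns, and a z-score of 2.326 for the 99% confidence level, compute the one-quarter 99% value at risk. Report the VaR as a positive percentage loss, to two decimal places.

Mean return r̄ = -4.60 / 5 = -0.9200%
Σ(r − r̄)² = 9.4680; sample σ = √(9.4680/4) = 1.5385%
VaR = −(r̄ − z·σ) = −(-0.9200 − 2.326 × 1.5385) = −(-4.4986) = 4.4986%

4.50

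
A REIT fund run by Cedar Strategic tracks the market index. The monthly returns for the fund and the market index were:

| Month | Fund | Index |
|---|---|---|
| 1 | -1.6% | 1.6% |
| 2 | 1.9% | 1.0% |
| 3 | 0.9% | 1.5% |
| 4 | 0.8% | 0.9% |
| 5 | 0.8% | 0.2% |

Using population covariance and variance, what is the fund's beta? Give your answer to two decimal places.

r̄p = 0.5600%,  r̄m = 1.0400%
Cov = Σ(rp − r̄p)(rm − r̄m) / 5 = -0.2684
Var(rm) = Σ(rm − r̄m)² / 5 = 0.2504
β = Cov / Var = -0.2684 / 0.2504 = -1.0719

-1.07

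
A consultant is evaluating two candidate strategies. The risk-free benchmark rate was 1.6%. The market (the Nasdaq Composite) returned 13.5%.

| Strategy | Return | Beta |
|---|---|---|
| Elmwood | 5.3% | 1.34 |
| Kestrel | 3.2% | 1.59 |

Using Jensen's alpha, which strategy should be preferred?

Elmwood: α = 5.3% − [1.6% + 1.34 × (13.5% − 1.6%)] = -12.246
Kestrel: α = 3.2% − [1.6% + 1.59 × (13.5% − 1.6%)] = -17.321
Highest: Elmwood (-12.246).

Elmwood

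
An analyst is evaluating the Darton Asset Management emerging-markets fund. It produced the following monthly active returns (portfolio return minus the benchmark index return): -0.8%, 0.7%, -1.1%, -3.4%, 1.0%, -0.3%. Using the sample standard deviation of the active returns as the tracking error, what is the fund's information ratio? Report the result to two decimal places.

μ = (-0.8 + 0.7 − 1.1 − 3.4 + 1 − 0.3) / 6 = -3.90 / 6 = -0.6500%
Sample std dev = √[12.4550 / 5] = 1.5783%
IR = μ / tracking error = -0.6500 / 1.5783 = -0.4118

-0.41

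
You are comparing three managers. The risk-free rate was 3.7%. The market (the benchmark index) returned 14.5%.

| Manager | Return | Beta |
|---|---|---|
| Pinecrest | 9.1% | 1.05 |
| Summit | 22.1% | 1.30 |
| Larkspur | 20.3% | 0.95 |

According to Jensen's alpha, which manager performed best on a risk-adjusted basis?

Pinecrest: α = 9.1% − [3.7% + 1.05 × (14.5% − 3.7%)] = -5.940
Summit: α = 22.1% − [3.7% + 1.30 × (14.5% − 3.7%)] = 4.360
Larkspur: α = 20.3% − [3.7% + 0.95 × (14.5% − 3.7%)] = 6.340
Highest: Larkspur (6.340).

Larkspur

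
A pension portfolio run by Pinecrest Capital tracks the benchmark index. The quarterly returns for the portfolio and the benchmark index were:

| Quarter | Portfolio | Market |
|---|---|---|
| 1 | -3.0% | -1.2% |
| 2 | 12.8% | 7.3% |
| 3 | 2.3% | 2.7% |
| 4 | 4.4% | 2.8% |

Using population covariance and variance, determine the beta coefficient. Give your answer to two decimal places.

1.87

r̄p = 4.1250%,  r̄m = 2.9000%
Cov = Σ(rp − r̄p)(rm − r̄m) / 4 = 16.9300
Var(rm) = Σ(rm − r̄m)² / 4 = 9.0550
β = Cov / Var = 16.9300 / 9.0550 = 1.8697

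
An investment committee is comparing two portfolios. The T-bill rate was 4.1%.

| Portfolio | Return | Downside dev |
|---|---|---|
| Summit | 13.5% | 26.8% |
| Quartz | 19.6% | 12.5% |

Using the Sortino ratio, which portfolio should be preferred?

Quartz

Summit: Sortino ratio = (13.5% − 4.1%) / 26.8% = 0.351
Quartz: Sortino ratio = (19.6% − 4.1%) / 12.5% = 1.240
Highest: Quartz (1.240).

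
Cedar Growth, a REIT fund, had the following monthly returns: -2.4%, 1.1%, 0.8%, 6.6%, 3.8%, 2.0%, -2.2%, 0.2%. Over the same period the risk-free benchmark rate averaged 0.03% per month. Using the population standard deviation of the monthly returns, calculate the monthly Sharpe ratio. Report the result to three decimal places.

0.433

r̄ = (-2.4 + 1.1 + 0.8 + 6.6 + 3.8 + 2 − 2.2 + 0.2) / 8 = 9.90 / 8 = 1.2375%
Σ(r − r̄)² = 62.2388; population σ = √(62.2388/8) = 2.7892%
Sharpe = (r̄ − rf) / σ = (1.2375 − 0.03) / 2.7892 = 1.2075 / 2.7892 = 0.4329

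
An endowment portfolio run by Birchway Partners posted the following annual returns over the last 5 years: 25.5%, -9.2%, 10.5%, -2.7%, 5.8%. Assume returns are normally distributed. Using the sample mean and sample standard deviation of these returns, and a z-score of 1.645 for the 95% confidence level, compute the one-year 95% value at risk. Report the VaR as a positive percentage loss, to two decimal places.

15.89

r̄ = (25.5 − 9.2 + 10.5 − 2.7 + 5.8) / 5 = 29.90 / 5 = 5.9800%
Sample σ = √[Σ(r − r̄)² / 4] = √[707.2680 / 4] = √176.8170 = 13.2973%
VaR = −(r̄ − z·σ) = −(5.9800 − 1.645 × 13.2973) = −(-15.8941) = 15.8941%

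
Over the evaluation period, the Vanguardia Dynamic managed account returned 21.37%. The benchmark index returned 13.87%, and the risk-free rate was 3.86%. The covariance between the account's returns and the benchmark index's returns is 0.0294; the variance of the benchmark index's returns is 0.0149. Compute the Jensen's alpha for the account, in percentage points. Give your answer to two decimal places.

β = Cov / Var = 0.0294 / 0.0149 = 1.9732
E[R] = Rf + β(Rm − Rf) = 3.86% + 1.9732 × (13.87% − 3.86%) = 23.6117%
α = Rp − E[R] = 21.37% − 23.6117% = -2.2417

-2.24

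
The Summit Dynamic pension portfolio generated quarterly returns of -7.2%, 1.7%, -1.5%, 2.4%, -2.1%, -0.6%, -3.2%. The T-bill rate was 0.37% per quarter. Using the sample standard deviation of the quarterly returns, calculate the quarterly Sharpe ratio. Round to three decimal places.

-0.582

r̄ = (-7.2 + 1.7 − 1.5 + 2.4 − 2.1 − 0.6 − 3.2) / 7 = -1.5000%
Σ(r − r̄)² = (-7.2 − (-1.5000))² + (1.7 − (-1.5000))² + (-1.5 − (-1.5000))² + … = 62.0000
sample σ = √(62.0000 / 6) = √10.3333 = 3.2145%
Sharpe = (r̄ − rf) / σ = (-1.5000 − 0.37) / 3.2145 = -1.8700 / 3.2145 = -0.5817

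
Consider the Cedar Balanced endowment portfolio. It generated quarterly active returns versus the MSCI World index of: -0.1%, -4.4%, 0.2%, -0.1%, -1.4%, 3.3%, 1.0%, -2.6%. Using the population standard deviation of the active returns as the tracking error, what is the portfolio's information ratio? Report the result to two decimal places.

-0.24

r̄ = (-0.1 − 4.4 + 0.2 − 0.1 − 1.4 + 3.3 + 1 − 2.6) / 8 = -0.5125%
Σ(r − r̄)² = (-0.1 − (-0.5125))² + (-4.4 − (-0.5125))² + … = 37.9288
σ = √[37.9288 / 8] = 2.1774%
IR = r̄ / tracking error = -0.5125 / 2.1774 = -0.2354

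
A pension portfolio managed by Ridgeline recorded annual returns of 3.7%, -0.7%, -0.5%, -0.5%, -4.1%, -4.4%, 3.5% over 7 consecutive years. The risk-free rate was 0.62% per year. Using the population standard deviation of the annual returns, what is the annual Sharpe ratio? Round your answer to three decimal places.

-0.353

μ = (3.7 − 0.7 − 0.5 − 0.5 − 4.1 − 4.4 + 3.5) / 7 = -3.00 / 7 = -0.4286%
Population std dev = √[61.8143 / 7] = 2.9716%
Sharpe = (μ − rf) / σ = (-0.4286 − 0.62) / 2.9716 = -1.0486 / 2.9716 = -0.3529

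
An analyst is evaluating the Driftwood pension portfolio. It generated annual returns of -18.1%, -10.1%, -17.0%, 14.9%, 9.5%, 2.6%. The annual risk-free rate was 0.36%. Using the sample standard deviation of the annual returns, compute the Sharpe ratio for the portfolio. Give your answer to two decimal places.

-0.24

r̄ = (-18.1 − 10.1 − 17 + 14.9 + 9.5 + 2.6) / 6 = -18.20 / 6 = -3.0333%
Σ(r − r̄)² = 982.4333; sample σ = √(982.4333/5) = 14.0174%
Sharpe = (r̄ − rf) / σ = (-3.0333 − 0.36) / 14.0174 = -3.3933 / 14.0174 = -0.2421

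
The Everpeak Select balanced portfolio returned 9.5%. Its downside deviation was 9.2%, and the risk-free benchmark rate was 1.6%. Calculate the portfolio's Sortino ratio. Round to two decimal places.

Sortino = (Rp − Rf) / σd = (9.5% − 1.6%) / 9.2% = 7.90% / 9.2% = 0.8587

0.86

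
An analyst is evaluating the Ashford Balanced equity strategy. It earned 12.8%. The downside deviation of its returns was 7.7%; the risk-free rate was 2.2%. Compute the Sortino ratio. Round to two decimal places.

1.38

Sortino = (Rp − Rf) / σd = (12.8% − 2.2%) / 7.7% = 10.60% / 7.7% = 1.3766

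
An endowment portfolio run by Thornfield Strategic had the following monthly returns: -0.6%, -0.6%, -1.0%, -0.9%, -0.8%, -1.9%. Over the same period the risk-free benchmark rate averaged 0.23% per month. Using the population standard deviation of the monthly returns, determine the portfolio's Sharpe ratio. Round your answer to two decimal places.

r̄ = (-0.6 − 0.6 − 1 − 0.9 − 0.8 − 1.9) / 6 = -5.80 / 6 = -0.9667%
Σ(r − r̄)² = 1.1733; population σ = √(1.1733/6) = 0.4422%
Sharpe = (r̄ − rf) / σ = (-0.9667 − 0.23) / 0.4422 = -1.1967 / 0.4422 = -2.7062

-2.71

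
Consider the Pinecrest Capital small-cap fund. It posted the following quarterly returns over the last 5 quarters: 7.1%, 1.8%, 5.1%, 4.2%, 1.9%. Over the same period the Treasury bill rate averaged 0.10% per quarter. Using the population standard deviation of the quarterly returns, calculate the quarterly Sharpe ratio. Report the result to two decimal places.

r̄ = (7.1 + 1.8 + 5.1 + 4.2 + 1.9) / 5 = 20.10 / 5 = 4.0200%
Σ(r − r̄)² = 20.1080; population σ = √(20.1080/5) = 2.0054%
Sharpe = (r̄ − rf) / σ = (4.0200 − 0.1) / 2.0054 = 3.9200 / 2.0054 = 1.9547

1.95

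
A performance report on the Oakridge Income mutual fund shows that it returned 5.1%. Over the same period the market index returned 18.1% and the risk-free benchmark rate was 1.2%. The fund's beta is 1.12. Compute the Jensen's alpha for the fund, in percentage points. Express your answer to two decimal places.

CAPM expected return = Rf + β(Rm − Rf) = 1.2% + 1.12 × (18.1% − 1.2%) = 1.2 + 1.12 × 16.90 = 20.1280%
Jensen's α = Rp − E[R] = 5.1% − 20.1280% = -15.0280

-15.03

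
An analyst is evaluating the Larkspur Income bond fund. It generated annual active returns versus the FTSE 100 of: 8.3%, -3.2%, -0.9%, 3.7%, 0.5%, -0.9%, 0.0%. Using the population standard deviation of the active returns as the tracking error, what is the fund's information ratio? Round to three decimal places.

0.305

Mean return r̄ = 7.50 / 7 = 1.0714%
Population σ = √[Σ(r − r̄)² / 7] = √[86.6543 / 7] = √12.3792 = 3.5184%
IR = r̄ / tracking error = 1.0714 / 3.5184 = 0.3045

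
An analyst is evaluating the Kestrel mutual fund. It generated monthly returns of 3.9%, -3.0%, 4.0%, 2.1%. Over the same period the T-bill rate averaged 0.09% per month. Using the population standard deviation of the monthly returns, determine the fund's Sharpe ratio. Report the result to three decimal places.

μ = (3.9 − 3 + 4 + 2.1) / 4 = 7.00 / 4 = 1.7500%
Σ(r − μ)² = (3.9 − 1.7500)² + (-3 − 1.7500)² + … = 32.3700
population σ = √(32.3700 / 4) = √8.0925 = 2.8447%
Sharpe = (μ − rf) / σ = (1.7500 − 0.09) / 2.8447 = 1.6600 / 2.8447 = 0.5835

0.584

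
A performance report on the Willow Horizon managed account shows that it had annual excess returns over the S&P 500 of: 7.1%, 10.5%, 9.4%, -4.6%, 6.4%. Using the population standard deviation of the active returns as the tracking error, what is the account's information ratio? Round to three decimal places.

Mean return μ = 28.80 / 5 = 5.7600%
Population std dev = √[145.2520 / 5] = 5.3898%
IR = μ / tracking error = 5.7600 / 5.3898 = 1.0687

1.069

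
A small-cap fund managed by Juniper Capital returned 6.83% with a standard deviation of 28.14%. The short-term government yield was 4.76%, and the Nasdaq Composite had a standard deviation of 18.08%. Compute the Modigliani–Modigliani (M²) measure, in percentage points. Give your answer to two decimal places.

Sharpe = (Rp − Rf) / σp = (6.83% − 4.76%) / 28.14% = 0.0736
M² = Rf + Sharpe × σm = 4.76% + 0.0736 × 18.08% = 6.0907%

6.09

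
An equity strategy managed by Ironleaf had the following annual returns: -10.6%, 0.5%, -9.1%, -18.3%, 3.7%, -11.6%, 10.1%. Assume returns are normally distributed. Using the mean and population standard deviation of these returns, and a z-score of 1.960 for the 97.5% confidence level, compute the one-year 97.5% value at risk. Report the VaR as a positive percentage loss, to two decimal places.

23.23

r̄ = (-10.6 + 0.5 − 9.1 − 18.3 + 3.7 − 11.6 + 10.1) / 7 = -35.30 / 7 = -5.0429%
Σ(r − r̄)² = (-10.6 − (-5.0429))² + (0.5 − (-5.0429))² + … = 602.5571
σ = √[602.5571 / 7] = 9.2779%
VaR = −(r̄ − z·σ) = −(-5.0429 − 1.960 × 9.2779) = −(-23.2276) = 23.2276%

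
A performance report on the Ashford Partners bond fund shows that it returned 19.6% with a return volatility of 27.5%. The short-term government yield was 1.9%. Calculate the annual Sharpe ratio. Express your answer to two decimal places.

Sharpe = (Rp − Rf) / σp = (19.6% − 1.9%) / 27.5% = 17.70% / 27.5% = 0.6436

0.64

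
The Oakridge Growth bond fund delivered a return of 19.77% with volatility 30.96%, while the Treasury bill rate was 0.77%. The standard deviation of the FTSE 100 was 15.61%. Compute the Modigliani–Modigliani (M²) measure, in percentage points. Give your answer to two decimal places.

Sharpe = (Rp − Rf) / σp = (19.77% − 0.77%) / 30.96% = 0.6137
M² = Rf + Sharpe × σm = 0.77% + 0.6137 × 15.61% = 10.3499%

10.35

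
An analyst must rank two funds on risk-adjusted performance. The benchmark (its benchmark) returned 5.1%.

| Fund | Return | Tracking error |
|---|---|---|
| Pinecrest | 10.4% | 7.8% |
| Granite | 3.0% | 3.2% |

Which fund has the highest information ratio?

Pinecrest

Pinecrest: IR = (10.4% − 5.1%) / 7.8% = 0.679
Granite: IR = (3.0% − 5.1%) / 3.2% = -0.656
Highest: Pinecrest (0.679).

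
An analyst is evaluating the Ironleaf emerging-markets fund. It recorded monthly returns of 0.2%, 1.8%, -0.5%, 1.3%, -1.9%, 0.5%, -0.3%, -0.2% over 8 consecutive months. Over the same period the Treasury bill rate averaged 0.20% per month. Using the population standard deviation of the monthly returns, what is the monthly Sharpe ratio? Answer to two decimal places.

-0.08

Mean return r̄ = 0.90 / 8 = 0.1125%
Σ(r − r̄)² = (0.2 − 0.1125)² + (1.8 − 0.1125)² + (-0.5 − 0.1125)² + … = 9.1088
σ = √[9.1088 / 8] = 1.0671%
Sharpe = (r̄ − rf) / σ = (0.1125 − 0.2) / 1.0671 = -0.0875 / 1.0671 = -0.0820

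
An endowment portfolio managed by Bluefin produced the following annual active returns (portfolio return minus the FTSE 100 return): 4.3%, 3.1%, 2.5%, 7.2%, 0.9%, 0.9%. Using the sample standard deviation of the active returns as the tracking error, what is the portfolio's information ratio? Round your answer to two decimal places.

1.32

μ = (4.3 + 3.1 + 2.5 + 7.2 + 0.9 + 0.9) / 6 = 18.90 / 6 = 3.1500%
Σ(r − μ)² = (4.3 − 3.1500)² + (3.1 − 3.1500)² + (2.5 − 3.1500)² + … = 28.2750
σ = √[28.2750 / 5] = 2.3780%
IR = μ / tracking error = 3.1500 / 2.3780 = 1.3246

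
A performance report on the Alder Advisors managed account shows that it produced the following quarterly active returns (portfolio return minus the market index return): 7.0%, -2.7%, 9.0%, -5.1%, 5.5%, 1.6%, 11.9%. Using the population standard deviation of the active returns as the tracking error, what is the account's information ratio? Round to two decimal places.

0.67

r̄ = (7 − 2.7 + 9 − 5.1 + 5.5 + 1.6 + 11.9) / 7 = 27.20 / 7 = 3.8857%
Σ(r − r̄)² = (7 − 3.8857)² + (-2.7 − 3.8857)² + … = 232.0286
population σ = √(232.0286 / 7) = √33.1469 = 5.7573%
IR = r̄ / tracking error = 3.8857 / 5.7573 = 0.6749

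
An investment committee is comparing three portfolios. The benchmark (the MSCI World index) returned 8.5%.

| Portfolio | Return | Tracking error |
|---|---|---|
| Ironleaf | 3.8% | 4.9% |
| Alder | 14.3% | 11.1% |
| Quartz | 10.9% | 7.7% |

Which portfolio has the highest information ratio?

Ironleaf: IR = (3.8% − 8.5%) / 4.9% = -0.959
Alder: IR = (14.3% − 8.5%) / 11.1% = 0.523
Quartz: IR = (10.9% − 8.5%) / 7.7% = 0.312
Highest: Alder (0.523).

Alder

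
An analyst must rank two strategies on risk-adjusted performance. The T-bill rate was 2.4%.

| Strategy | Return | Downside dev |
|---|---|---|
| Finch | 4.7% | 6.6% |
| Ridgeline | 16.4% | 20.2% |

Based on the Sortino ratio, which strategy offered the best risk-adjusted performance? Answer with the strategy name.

Finch: Sortino ratio = (4.7% − 2.4%) / 6.6% = 0.348
Ridgeline: Sortino ratio = (16.4% − 2.4%) / 20.2% = 0.693
Highest: Ridgeline (0.693).

Ridgeline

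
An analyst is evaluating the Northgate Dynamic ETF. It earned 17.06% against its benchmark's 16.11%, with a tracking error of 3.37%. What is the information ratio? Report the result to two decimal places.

0.28

IR = (Rp − Rb) / TE = (17.06% − 16.11%) / 3.37% = 0.95% / 3.37% = 0.2819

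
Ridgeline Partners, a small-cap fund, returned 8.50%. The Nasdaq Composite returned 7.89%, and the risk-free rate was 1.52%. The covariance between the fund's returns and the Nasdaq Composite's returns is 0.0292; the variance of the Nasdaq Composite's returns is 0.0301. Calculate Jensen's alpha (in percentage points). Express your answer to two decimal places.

β = Cov / Var = 0.0292 / 0.0301 = 0.9701
E[R] = Rf + β(Rm − Rf) = 1.52% + 0.9701 × (7.89% − 1.52%) = 7.6995%
α = Rp − E[R] = 8.50% − 7.6995% = 0.8005

0.80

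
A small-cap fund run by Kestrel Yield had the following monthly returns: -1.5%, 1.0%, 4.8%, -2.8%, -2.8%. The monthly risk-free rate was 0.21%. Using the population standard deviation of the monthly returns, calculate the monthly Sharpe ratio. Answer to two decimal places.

μ = (-1.5 + 1 + 4.8 − 2.8 − 2.8) / 5 = -1.30 / 5 = -0.2600%
Σ(r − μ)² = (-1.5 − (-0.2600))² + (1 − (-0.2600))² + (4.8 − (-0.2600))² + … = 41.6320
population σ = √(41.6320 / 5) = √8.3264 = 2.8856%
Sharpe = (μ − rf) / σ = (-0.2600 − 0.21) / 2.8856 = -0.4700 / 2.8856 = -0.1629

-0.16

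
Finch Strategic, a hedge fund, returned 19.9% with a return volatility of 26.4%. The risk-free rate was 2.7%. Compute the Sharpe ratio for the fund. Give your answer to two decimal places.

Sharpe = (Rp − Rf) / σp = (19.9% − 2.7%) / 26.4% = 17.20% / 26.4% = 0.6515

0.65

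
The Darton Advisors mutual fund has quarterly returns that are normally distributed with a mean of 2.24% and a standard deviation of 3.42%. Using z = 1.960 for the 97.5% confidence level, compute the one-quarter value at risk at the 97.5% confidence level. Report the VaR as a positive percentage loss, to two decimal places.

VaR (as % loss) = −(μ − z·σ) = −(2.24% − 1.960 × 3.42%) = −(-4.4632%) = 4.4632%

4.46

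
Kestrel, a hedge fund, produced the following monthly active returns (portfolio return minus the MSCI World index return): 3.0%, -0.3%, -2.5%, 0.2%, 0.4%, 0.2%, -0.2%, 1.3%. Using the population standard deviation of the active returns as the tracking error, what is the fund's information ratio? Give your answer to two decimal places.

0.18

Mean return r̄ = 2.10 / 8 = 0.2625%
Σ(r − r̄)² = (3 − 0.2625)² + (-0.3 − 0.2625)² + (-2.5 − 0.2625)² + … = 16.7588
σ = √[16.7588 / 8] = 1.4474%
IR = r̄ / tracking error = 0.2625 / 1.4474 = 0.1814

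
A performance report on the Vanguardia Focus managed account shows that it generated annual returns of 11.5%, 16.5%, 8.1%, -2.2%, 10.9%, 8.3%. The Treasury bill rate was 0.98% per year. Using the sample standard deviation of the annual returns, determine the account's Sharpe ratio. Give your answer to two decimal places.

1.27

r̄ = (11.5 + 16.5 + 8.1 − 2.2 + 10.9 + 8.3) / 6 = 53.10 / 6 = 8.8500%
Σ(r − r̄)² = (11.5 − 8.8500)² + (16.5 − 8.8500)² + … = 192.7150
sample σ = √(192.7150 / 5) = √38.5430 = 6.2083%
Sharpe = (r̄ − rf) / σ = (8.8500 − 0.98) / 6.2083 = 7.8700 / 6.2083 = 1.2677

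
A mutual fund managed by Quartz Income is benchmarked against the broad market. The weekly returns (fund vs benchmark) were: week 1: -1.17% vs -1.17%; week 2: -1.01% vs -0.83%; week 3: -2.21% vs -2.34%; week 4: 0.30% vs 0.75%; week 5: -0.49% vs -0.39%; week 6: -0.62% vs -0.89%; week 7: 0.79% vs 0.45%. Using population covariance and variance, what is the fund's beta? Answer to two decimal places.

0.92

r̄p = -0.6300%,  r̄m = -0.6314%
Cov = Σ(rp − r̄p)(rm − r̄m) / 7 = 0.8453
Var(rm) = Σ(rm − r̄m)² / 7 = 0.9217
β = Cov / Var = 0.8453 / 0.9217 = 0.9171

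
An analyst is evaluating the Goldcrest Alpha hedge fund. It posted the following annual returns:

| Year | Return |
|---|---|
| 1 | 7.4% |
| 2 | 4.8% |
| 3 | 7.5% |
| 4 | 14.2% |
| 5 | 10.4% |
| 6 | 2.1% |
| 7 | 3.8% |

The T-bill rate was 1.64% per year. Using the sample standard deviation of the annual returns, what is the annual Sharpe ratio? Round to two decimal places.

μ = (7.4 + 4.8 + 7.5 + 14.2 + 10.4 + 2.1 + 3.8) / 7 = 7.1714%
Σ(r − μ)² = (7.4 − 7.1714)² + (4.8 − 7.1714)² + (7.5 − 7.1714)² + … = 102.6943
sample σ = √(102.6943 / 6) = √17.1157 = 4.1371%
Sharpe = (μ − rf) / σ = (7.1714 − 1.64) / 4.1371 = 5.5314 / 4.1371 = 1.3370

1.34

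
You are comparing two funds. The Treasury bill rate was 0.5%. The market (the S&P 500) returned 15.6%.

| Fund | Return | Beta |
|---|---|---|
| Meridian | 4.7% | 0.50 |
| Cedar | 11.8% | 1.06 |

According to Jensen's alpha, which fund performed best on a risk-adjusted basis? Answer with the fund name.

Meridian

Meridian: α = 4.7% − [0.5% + 0.50 × (15.6% − 0.5%)] = -3.350
Cedar: α = 11.8% − [0.5% + 1.06 × (15.6% − 0.5%)] = -4.706
Highest: Meridian (-3.350).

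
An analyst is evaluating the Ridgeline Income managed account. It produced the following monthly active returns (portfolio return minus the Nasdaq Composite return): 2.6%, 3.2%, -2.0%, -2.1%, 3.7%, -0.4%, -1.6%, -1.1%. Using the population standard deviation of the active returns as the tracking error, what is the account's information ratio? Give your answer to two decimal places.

0.12

r̄ = (2.6 + 3.2 − 2 − 2.1 + 3.7 − 0.4 − 1.6 − 1.1) / 8 = 2.30 / 8 = 0.2875%
Population std dev = √[42.3688 / 8] = 2.3013%
IR = r̄ / tracking error = 0.2875 / 2.3013 = 0.1249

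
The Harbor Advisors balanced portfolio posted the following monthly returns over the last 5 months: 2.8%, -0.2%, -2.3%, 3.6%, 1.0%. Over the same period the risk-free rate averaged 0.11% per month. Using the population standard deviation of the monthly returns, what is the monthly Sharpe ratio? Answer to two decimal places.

0.41

r̄ = (2.8 − 0.2 − 2.3 + 3.6 + 1) / 5 = 4.90 / 5 = 0.9800%
Population σ = √[Σ(r − r̄)² / 5] = √[22.3280 / 5] = √4.4656 = 2.1132%
Sharpe = (r̄ − rf) / σ = (0.9800 − 0.11) / 2.1132 = 0.8700 / 2.1132 = 0.4117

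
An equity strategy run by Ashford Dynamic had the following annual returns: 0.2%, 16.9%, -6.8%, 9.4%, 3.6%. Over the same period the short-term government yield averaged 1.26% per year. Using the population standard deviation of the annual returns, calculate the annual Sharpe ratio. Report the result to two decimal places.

Mean return r̄ = 23.30 / 5 = 4.6600%
Population std dev = √[324.6320 / 5] = 8.0577%
Sharpe = (r̄ − rf) / σ = (4.6600 − 1.26) / 8.0577 = 3.4000 / 8.0577 = 0.4220

0.42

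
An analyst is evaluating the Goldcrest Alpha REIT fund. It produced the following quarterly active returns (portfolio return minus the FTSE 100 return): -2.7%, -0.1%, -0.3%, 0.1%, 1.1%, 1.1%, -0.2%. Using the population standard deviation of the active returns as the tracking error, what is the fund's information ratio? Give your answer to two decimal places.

-0.12

Mean return μ = -1.00 / 7 = -0.1429%
Population σ = √[Σ(r − μ)² / 7] = √[9.7171 / 7] = √1.3882 = 1.1782%
IR = μ / tracking error = -0.1429 / 1.1782 = -0.1213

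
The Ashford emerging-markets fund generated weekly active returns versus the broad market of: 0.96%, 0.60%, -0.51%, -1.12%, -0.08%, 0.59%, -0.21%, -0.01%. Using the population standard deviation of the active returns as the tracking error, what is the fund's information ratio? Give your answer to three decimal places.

0.044

μ = (0.96 + 0.6 − 0.51 − 1.12 − 0.08 + 0.59 − 0.21 − 0.01) / 8 = 0.0275%
Σ(r − μ)² = (0.96 − 0.0275)² + (0.6 − 0.0275)² + (-0.51 − 0.0275)² + … = 3.1888
σ = √[3.1888 / 8] = 0.6313%
IR = μ / tracking error = 0.0275 / 0.6313 = 0.0436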